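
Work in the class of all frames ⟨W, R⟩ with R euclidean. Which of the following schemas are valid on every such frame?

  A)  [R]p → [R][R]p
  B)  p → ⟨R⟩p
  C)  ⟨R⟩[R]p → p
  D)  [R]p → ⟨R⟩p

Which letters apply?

none

(A) [R]p → [R][R]p (axiom 4) characterises the transitive frames. Such an R need not be transitive — not valid.
(B) p → ⟨R⟩p is the dual of axiom T, which corresponds to reflexivity. Such an R need not be reflexive — not valid.
(C) ⟨R⟩[R]p → p (the dual of axiom B) characterises the symmetric frames. Such an R need not be symmetric — not valid.
(D) [R]p → ⟨R⟩p is axiom D, which corresponds to seriality. Such an R need not be serial — not valid.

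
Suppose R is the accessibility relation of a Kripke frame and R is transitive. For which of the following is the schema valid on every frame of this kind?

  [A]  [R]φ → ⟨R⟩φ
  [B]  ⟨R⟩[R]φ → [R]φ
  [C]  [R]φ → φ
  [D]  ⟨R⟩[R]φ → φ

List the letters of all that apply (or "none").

none

(A) [R]φ → ⟨R⟩φ is axiom D; it is valid on a frame exactly when R is serial. Such an R need not be serial, so not valid.
(B) the dual of axiom 5: valid iff R is euclidean. Such an R need not be euclidean — not valid.
(C) [R]φ → φ is axiom T; it is valid on a frame exactly when R is reflexive. Such an R need not be reflexive, so not valid.
(D) ⟨R⟩[R]φ → φ is the dual of axiom B, which corresponds to symmetry. Such an R need not be symmetric — not valid.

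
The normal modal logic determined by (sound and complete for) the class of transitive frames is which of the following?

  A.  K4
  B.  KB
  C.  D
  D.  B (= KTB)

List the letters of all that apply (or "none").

A

(A) K4 is determined by exactly this class.
(B) KB is determined by the class of symmetric frames.
(C) D is determined by the class of serial frames.
(D) B (= KTB) is determined by the class of reflexive and symmetric frames.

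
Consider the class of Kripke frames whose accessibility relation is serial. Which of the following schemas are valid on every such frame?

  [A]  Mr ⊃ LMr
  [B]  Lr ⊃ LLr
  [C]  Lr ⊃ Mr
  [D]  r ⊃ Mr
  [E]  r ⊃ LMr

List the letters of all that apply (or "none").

(A) Mr ⊃ LMr is axiom 5, which corresponds to the euclidean property. Such an R need not be euclidean — not valid.
(B) axiom 4: valid iff R is transitive. Such an R need not be transitive — not valid.
(C) Lr ⊃ Mr is axiom D; it is valid on a frame exactly when R is serial. Every such R is serial, so valid.
(D) r ⊃ Mr (the dual of axiom T) characterises the reflexive frames. Such an R need not be reflexive — not valid.
(E) axiom B: valid iff R is symmetric. Such an R need not be symmetric — not valid.

C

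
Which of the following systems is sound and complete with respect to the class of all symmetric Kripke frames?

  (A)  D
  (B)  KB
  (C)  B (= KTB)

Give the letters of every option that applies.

(A) D is determined by the class of serial frames.
(B) KB is determined by exactly this class.
(C) B (= KTB) is determined by the class of reflexive and symmetric frames.

B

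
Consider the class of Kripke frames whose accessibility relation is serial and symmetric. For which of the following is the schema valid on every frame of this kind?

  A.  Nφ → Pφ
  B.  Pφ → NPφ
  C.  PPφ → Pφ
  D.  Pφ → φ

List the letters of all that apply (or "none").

(A) Nφ → Pφ (axiom D) characterises the serial frames. Every such R is serial — valid.
(B) Pφ → NPφ (axiom 5) characterises the euclidean frames. Such an R need not be euclidean — not valid.
(C) PPφ → Pφ is the dual of axiom 4, which corresponds to transitivity. Such an R need not be transitive — not valid.
(D) Pφ → φ is the converse of T; it holds exactly when R ⊆ identity. Such an R need not be a subset of the identity — not valid.

A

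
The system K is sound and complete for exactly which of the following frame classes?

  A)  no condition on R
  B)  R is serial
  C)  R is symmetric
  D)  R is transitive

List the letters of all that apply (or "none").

(A) K is sound and complete for exactly this class.
(B) this class determines D, not K.
(C) this class determines KB, not K.
(D) this class determines K4, not K.

A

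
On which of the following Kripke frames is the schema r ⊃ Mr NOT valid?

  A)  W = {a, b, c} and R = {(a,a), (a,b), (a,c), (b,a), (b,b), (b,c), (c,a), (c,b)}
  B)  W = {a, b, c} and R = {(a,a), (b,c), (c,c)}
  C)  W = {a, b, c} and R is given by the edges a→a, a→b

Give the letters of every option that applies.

A, B, C

The schema r ⊃ Mr is the dual of axiom T; it is valid on a frame iff R is reflexive.
(A) R is not reflexive (not c R c), so the schema fails here.
(B) R is not reflexive (not b R b), so the schema fails here.
(C) R is not reflexive (not b R b), so the schema fails here.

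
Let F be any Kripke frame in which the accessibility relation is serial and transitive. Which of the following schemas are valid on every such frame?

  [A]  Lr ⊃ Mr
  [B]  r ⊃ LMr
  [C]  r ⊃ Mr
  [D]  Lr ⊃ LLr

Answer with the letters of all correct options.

(A) axiom D: valid iff R is serial. Every such R is serial — valid.
(B) r ⊃ LMr is axiom B, which corresponds to symmetry. Such an R need not be symmetric — not valid.
(C) the dual of axiom T: valid iff R is reflexive. Such an R need not be reflexive — not valid.
(D) Lr ⊃ LLr is axiom 4; it is valid on a frame exactly when R is transitive. Every such R is transitive, so valid.

A, D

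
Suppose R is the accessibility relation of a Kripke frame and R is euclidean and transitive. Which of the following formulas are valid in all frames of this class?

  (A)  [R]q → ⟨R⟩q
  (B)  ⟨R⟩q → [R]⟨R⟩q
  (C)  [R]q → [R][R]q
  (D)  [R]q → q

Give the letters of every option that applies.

(A) [R]q → ⟨R⟩q is axiom D, which corresponds to seriality. Such an R need not be serial — not valid.
(B) axiom 5: valid iff R is euclidean. Every such R is euclidean — valid.
(C) [R]q → [R][R]q (axiom 4) characterises the transitive frames. Every such R is transitive — valid.
(D) [R]q → q is axiom T; it is valid on a frame exactly when R is reflexive. Such an R need not be reflexive, so not valid.

B, C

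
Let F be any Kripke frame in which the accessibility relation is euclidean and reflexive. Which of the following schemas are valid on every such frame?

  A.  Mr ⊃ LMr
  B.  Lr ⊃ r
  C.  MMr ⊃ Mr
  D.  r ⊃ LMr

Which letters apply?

A, B, C, D

A reflexive euclidean relation is also symmetric (from wRw and wRv the euclidean condition gives vRw) and hence transitive; it is an equivalence relation.
(A) axiom 5: valid iff R is euclidean. Every such R is euclidean — valid.
(B) Lr ⊃ r is axiom T; it is valid on a frame exactly when R is reflexive. Every such R is reflexive, so valid.
(C) MMr ⊃ Mr is the dual of axiom 4, which corresponds to transitivity. Every such R is transitive — valid.
(D) r ⊃ LMr is axiom B; it is valid on a frame exactly when R is symmetric. Every such R is symmetric, so valid.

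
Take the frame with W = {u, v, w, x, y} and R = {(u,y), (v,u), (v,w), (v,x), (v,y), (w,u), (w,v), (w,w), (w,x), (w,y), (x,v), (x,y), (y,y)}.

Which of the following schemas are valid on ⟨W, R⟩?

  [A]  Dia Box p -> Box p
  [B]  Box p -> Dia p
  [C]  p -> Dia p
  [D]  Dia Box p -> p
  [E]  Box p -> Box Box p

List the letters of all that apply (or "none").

R is not reflexive: not u R u.
R is not symmetric: u R y but not y R u.
R is not transitive: v R w and w R v but not v R v.
R is not euclidean: v R u and v R w but not u R w.
R is serial: every world has an R-successor.
(A) the dual of axiom 5: valid iff R is euclidean. R is not euclidean — not valid.
(B) Box p -> Dia p is axiom D; it is valid on a frame exactly when R is serial. R is serial, so valid.
(C) the dual of axiom T: valid iff R is reflexive. R is not reflexive — not valid.
(D) Dia Box p -> p (the dual of axiom B) characterises the symmetric frames. R is not symmetric — not valid.
(E) Box p -> Box Box p (axiom 4) characterises the transitive frames. R is not transitive — not valid.

B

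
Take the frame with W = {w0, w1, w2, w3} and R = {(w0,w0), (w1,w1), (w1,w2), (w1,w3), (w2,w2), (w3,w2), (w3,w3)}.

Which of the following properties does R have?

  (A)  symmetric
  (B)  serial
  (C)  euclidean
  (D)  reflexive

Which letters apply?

B, D

(A) not symmetric: w1 R w2 but not w2 R w1.
(B) serial: every world has an R-successor.
(C) not euclidean: w1 R w2 and w1 R w1 but not w2 R w1.
(D) reflexive: each world relates to itself.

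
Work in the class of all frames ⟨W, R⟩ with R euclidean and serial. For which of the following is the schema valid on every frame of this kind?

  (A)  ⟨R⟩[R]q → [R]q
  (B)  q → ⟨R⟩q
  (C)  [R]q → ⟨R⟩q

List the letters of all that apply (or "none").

(A) the dual of axiom 5: valid iff R is euclidean. Every such R is euclidean — valid.
(B) q → ⟨R⟩q is the dual of axiom T, which corresponds to reflexivity. Such an R need not be reflexive — not valid.
(C) axiom D: valid iff R is serial. Every such R is serial — valid.

A, C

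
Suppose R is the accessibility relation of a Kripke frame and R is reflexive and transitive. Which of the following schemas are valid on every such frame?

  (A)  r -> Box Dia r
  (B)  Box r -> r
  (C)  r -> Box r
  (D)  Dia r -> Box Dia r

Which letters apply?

Reflexive relations are serial.
(A) r -> Box Dia r is axiom B; it is valid on a frame exactly when R is symmetric. Such an R need not be symmetric, so not valid.
(B) Box r -> r is axiom T; it is valid on a frame exactly when R is reflexive. Every such R is reflexive, so valid.
(C) r -> Box r (equivalent to ◇p→p) corresponds to R being a subset of the identity. Such an R need not be a subset of the identity, so not valid.
(D) Dia r -> Box Dia r is axiom 5, which corresponds to the euclidean property. Such an R need not be euclidean — not valid.

B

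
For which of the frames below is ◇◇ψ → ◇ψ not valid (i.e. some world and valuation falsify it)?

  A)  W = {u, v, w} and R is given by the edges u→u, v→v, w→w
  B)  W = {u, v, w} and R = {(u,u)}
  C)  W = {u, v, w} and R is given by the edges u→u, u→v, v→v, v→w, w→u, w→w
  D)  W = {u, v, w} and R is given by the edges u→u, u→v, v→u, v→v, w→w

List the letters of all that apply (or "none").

C

The schema ◇◇ψ → ◇ψ is the dual of axiom 4; it is valid on a frame iff R is transitive.
(A) R is transitive (R is closed under composition), so the schema is valid here.
(B) R is transitive (R is closed under composition), so the schema is valid here.
(C) R is not transitive (u R v and v R w but not u R w), so the schema fails here.
(D) R is transitive (R is closed under composition), so the schema is valid here.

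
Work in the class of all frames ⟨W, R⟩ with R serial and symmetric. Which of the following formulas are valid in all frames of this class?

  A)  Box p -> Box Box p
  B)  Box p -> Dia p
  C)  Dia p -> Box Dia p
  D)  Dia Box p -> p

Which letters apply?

(A) Box p -> Box Box p is axiom 4, which corresponds to transitivity. Such an R need not be transitive — not valid.
(B) Box p -> Dia p is axiom D, which corresponds to seriality. Every such R is serial — valid.
(C) Dia p -> Box Dia p is axiom 5, which corresponds to the euclidean property. Such an R need not be euclidean — not valid.
(D) Dia Box p -> p (the dual of axiom B) characterises the symmetric frames. Every such R is symmetric — valid.

B, D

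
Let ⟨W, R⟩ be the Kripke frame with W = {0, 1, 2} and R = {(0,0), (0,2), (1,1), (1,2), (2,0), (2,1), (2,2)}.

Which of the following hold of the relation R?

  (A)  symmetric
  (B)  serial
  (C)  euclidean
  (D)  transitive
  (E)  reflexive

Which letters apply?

(A) symmetric: every R-edge is matched by its reverse.
(B) serial: every world has an R-successor.
(C) not euclidean: 2 R 0 and 2 R 1 but not 0 R 1.
(D) not transitive: 0 R 2 and 2 R 1 but not 0 R 1.
(E) reflexive: each world relates to itself.

A, B, E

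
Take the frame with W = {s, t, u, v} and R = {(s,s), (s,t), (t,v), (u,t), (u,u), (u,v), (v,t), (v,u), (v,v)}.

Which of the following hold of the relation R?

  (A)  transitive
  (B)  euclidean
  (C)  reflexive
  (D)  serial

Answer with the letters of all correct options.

D

(A) not transitive: s R t and t R v but not s R v.
(B) not euclidean: s R t and s R s but not t R s.
(C) not reflexive: not t R t.
(D) serial: every world has an R-successor.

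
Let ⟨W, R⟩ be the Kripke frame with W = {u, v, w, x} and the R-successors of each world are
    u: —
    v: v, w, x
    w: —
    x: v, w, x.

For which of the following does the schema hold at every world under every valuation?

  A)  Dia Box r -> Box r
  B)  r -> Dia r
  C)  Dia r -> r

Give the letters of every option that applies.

R is not reflexive: not u R u.
R is not euclidean: v R w and v R v but not w R v.
R is not a subset of the identity: v R w with v ≠ w.
(A) Dia Box r -> Box r (the dual of axiom 5) characterises the euclidean frames. R is not euclidean — not valid.
(B) the dual of axiom T: valid iff R is reflexive. R is not reflexive — not valid.
(C) Dia r -> r is valid only on frames where every R-edge is a self-loop. Here R ⊄ identity — not valid.

none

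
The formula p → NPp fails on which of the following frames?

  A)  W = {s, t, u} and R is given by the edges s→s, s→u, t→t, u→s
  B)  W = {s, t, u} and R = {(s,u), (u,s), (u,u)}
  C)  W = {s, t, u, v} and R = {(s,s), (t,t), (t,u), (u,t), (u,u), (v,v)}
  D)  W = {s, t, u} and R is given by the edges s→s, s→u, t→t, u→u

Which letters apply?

The schema p → NPp is axiom B; it is valid on a frame iff R is symmetric.
(A) R is symmetric (every R-edge is matched by its reverse), so the schema is valid here.
(B) R is symmetric (every R-edge is matched by its reverse), so the schema is valid here.
(C) R is symmetric (every R-edge is matched by its reverse), so the schema is valid here.
(D) R is not symmetric (s R u but not u R s), so the schema fails here.

D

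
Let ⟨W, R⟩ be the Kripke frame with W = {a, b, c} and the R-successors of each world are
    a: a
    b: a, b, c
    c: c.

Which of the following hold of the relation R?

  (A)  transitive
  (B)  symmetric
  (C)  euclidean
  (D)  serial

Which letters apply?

A, D

(A) transitive: R is closed under composition.
(B) not symmetric: b R a but not a R b.
(C) not euclidean: b R a and b R b but not a R b.
(D) serial: every world has an R-successor.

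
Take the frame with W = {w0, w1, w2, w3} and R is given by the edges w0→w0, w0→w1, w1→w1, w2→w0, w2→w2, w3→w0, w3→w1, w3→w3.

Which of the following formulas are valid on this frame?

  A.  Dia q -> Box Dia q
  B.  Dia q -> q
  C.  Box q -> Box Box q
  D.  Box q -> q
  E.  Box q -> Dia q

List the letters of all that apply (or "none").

R is reflexive: each world relates to itself.
R is not transitive: w2 R w0 and w0 R w1 but not w2 R w1.
R is not euclidean: w0 R w1 and w0 R w0 but not w1 R w0.
R is serial: every world has an R-successor.
R is not a subset of the identity: w0 R w1 with w0 ≠ w1.
(A) Dia q -> Box Dia q is axiom 5; it is valid on a frame exactly when R is euclidean. R is not euclidean, so not valid.
(B) Dia q -> q is the converse of T; it holds exactly when R ⊆ identity. Here R ⊄ identity — not valid.
(C) Box q -> Box Box q (axiom 4) characterises the transitive frames. R is not transitive — not valid.
(D) Box q -> q is axiom T, which corresponds to reflexivity. R is reflexive — valid.
(E) Box q -> Dia q is axiom D; it is valid on a frame exactly when R is serial. R is serial, so valid.

D, E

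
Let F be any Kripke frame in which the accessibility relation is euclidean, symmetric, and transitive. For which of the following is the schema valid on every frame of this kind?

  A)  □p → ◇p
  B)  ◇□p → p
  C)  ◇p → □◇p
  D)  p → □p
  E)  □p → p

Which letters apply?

(A) □p → ◇p is axiom D, which corresponds to seriality. Such an R need not be serial — not valid.
(B) ◇□p → p (the dual of axiom B) characterises the symmetric frames. Every such R is symmetric — valid.
(C) ◇p → □◇p is axiom 5, which corresponds to the euclidean property. Every such R is euclidean — valid.
(D) p → □p is equivalent to ◇p→p; it holds exactly when R ⊆ identity. Such an R need not be a subset of the identity — not valid.
(E) □p → p is axiom T, which corresponds to reflexivity. Such an R need not be reflexive — not valid.

B, C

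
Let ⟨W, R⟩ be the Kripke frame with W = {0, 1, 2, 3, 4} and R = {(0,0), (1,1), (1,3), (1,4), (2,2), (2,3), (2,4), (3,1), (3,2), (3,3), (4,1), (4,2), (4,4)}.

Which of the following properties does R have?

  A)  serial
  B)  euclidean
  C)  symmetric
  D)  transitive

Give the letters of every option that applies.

A, C

(A) serial: every world has an R-successor.
(B) not euclidean: 1 R 3 and 1 R 4 but not 3 R 4.
(C) symmetric: every R-edge is matched by its reverse.
(D) not transitive: 1 R 3 and 3 R 2 but not 1 R 2.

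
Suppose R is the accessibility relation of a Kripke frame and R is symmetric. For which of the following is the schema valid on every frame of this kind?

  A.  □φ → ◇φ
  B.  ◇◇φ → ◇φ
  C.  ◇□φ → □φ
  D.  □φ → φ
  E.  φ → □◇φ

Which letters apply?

E

(A) □φ → ◇φ (axiom D) characterises the serial frames. Such an R need not be serial — not valid.
(B) the dual of axiom 4: valid iff R is transitive. Such an R need not be transitive — not valid.
(C) ◇□φ → □φ (the dual of axiom 5) characterises the euclidean frames. Such an R need not be euclidean — not valid.
(D) □φ → φ is axiom T, which corresponds to reflexivity. Such an R need not be reflexive — not valid.
(E) φ → □◇φ is axiom B, which corresponds to symmetry. Every such R is symmetric — valid.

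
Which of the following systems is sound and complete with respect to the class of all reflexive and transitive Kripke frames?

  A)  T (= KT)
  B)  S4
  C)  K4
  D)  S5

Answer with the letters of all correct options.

B

(A) T (= KT) is determined by the class of reflexive frames.
(B) S4 is determined by exactly this class.
(C) K4 is determined by the class of transitive frames.
(D) S5 is determined by the class of reflexive, symmetric, and transitive frames.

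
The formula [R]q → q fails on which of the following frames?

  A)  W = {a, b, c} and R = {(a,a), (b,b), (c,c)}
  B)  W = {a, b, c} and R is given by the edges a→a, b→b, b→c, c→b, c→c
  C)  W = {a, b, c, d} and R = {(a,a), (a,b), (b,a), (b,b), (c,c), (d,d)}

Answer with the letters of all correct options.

The schema [R]q → q is axiom T; it is valid on a frame iff R is reflexive.
(A) R is reflexive (each world relates to itself), so the schema is valid here.
(B) R is reflexive (each world relates to itself), so the schema is valid here.
(C) R is reflexive (each world relates to itself), so the schema is valid here.

none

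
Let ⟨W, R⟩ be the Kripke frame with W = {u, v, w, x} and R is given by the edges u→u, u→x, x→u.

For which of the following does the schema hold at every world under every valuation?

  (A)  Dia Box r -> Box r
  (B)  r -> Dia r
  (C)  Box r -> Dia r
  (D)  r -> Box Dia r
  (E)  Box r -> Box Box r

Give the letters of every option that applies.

R is not reflexive: not v R v.
R is symmetric: every R-edge is matched by its reverse.
R is not transitive: x R u and u R x but not x R x.
R is not euclidean: u R x and u R x but not x R x.
R is not serial: v has no R-successor.
(A) the dual of axiom 5: valid iff R is euclidean. R is not euclidean — not valid.
(B) r -> Dia r is the dual of axiom T; it is valid on a frame exactly when R is reflexive. R is not reflexive, so not valid.
(C) Box r -> Dia r is axiom D, which corresponds to seriality. R is not serial — not valid.
(D) r -> Box Dia r is axiom B; it is valid on a frame exactly when R is symmetric. R is symmetric, so valid.
(E) axiom 4: valid iff R is transitive. R is not transitive — not valid.

D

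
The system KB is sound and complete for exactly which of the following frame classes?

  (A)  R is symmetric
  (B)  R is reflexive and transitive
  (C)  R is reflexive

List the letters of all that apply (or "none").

A

(A) KB is sound and complete for exactly this class.
(B) this class determines S4, not KB.
(C) this class determines T (= KT), not KB.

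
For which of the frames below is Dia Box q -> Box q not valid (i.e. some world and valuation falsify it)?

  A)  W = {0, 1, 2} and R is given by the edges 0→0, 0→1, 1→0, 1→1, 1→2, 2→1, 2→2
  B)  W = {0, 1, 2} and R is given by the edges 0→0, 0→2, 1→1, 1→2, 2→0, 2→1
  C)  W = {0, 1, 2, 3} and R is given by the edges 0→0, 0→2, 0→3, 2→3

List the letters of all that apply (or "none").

A, B, C

The schema Dia Box q -> Box q is the dual of axiom 5; it is valid on a frame iff R is euclidean.
(A) R is not euclidean (1 R 0 and 1 R 2 but not 0 R 2), so the schema fails here.
(B) R is not euclidean (2 R 0 and 2 R 1 but not 0 R 1), so the schema fails here.
(C) R is not euclidean (0 R 2 and 0 R 0 but not 2 R 0), so the schema fails here.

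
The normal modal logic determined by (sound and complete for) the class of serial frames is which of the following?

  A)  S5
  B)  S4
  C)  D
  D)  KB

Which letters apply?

(A) S5 is determined by the class of reflexive, symmetric, and transitive frames.
(B) S4 is determined by the class of reflexive and transitive frames.
(C) D is determined by exactly this class.
(D) KB is determined by the class of symmetric frames.

C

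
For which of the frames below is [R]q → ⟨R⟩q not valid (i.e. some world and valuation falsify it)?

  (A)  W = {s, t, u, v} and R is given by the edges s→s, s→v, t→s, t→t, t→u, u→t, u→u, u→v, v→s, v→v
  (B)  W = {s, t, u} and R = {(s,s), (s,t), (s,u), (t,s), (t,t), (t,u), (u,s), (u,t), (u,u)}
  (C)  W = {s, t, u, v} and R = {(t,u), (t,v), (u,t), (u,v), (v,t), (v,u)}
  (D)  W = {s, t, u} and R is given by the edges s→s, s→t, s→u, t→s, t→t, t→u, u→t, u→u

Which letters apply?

C

The schema [R]q → ⟨R⟩q is axiom D; it is valid on a frame iff R is serial.
(A) R is serial (every world has an R-successor), so the schema is valid here.
(B) R is serial (every world has an R-successor), so the schema is valid here.
(C) R is not serial (s has no R-successor), so the schema fails here.
(D) R is serial (every world has an R-successor), so the schema is valid here.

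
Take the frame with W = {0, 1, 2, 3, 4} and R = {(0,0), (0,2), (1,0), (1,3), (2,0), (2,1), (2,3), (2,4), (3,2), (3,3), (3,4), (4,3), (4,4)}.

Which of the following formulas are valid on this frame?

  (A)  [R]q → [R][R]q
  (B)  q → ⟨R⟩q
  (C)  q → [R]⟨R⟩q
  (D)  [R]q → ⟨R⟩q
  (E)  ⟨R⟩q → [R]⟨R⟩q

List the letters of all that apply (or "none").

R is not reflexive: not 1 R 1.
R is not symmetric: 1 R 0 but not 0 R 1.
R is not transitive: 0 R 2 and 2 R 1 but not 0 R 1.
R is not euclidean: 1 R 0 and 1 R 3 but not 0 R 3.
R is serial: every world has an R-successor.
(A) [R]q → [R][R]q is axiom 4; it is valid on a frame exactly when R is transitive. R is not transitive, so not valid.
(B) q → ⟨R⟩q is the dual of axiom T, which corresponds to reflexivity. R is not reflexive — not valid.
(C) q → [R]⟨R⟩q is axiom B; it is valid on a frame exactly when R is symmetric. R is not symmetric, so not valid.
(D) [R]q → ⟨R⟩q is axiom D; it is valid on a frame exactly when R is serial. R is serial, so valid.
(E) ⟨R⟩q → [R]⟨R⟩q is axiom 5; it is valid on a frame exactly when R is euclidean. R is not euclidean, so not valid.

D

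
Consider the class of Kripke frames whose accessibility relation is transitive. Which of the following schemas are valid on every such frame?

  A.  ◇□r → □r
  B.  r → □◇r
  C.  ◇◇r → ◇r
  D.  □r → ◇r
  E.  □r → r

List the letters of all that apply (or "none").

C

(A) ◇□r → □r (the dual of axiom 5) characterises the euclidean frames. Such an R need not be euclidean — not valid.
(B) axiom B: valid iff R is symmetric. Such an R need not be symmetric — not valid.
(C) ◇◇r → ◇r is the dual of axiom 4; it is valid on a frame exactly when R is transitive. Every such R is transitive, so valid.
(D) □r → ◇r (axiom D) characterises the serial frames. Such an R need not be serial — not valid.
(E) □r → r (axiom T) characterises the reflexive frames. Such an R need not be reflexive — not valid.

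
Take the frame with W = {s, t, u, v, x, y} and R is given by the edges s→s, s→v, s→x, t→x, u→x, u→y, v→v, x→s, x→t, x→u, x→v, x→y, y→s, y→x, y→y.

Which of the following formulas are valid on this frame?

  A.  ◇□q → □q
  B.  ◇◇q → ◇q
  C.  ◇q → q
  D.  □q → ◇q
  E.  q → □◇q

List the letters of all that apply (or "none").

D

R is not symmetric: s R v but not v R s.
R is not transitive: s R x and x R t but not s R t.
R is not euclidean: s R v and s R s but not v R s.
R is serial: every world has an R-successor.
R is not a subset of the identity: s R v with s ≠ v.
(A) the dual of axiom 5: valid iff R is euclidean. R is not euclidean — not valid.
(B) the dual of axiom 4: valid iff R is transitive. R is not transitive — not valid.
(C) ◇q → q is valid only on frames where every R-edge is a self-loop. Here R ⊄ identity — not valid.
(D) □q → ◇q is axiom D; it is valid on a frame exactly when R is serial. R is serial, so valid.
(E) q → □◇q is axiom B, which corresponds to symmetry. R is not symmetric — not valid.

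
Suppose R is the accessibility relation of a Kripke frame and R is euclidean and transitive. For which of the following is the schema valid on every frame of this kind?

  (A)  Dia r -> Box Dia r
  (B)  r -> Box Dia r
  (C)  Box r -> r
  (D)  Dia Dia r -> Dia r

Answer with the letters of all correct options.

A, D

(A) axiom 5: valid iff R is euclidean. Every such R is euclidean — valid.
(B) axiom B: valid iff R is symmetric. Such an R need not be symmetric — not valid.
(C) axiom T: valid iff R is reflexive. Such an R need not be reflexive — not valid.
(D) Dia Dia r -> Dia r is the dual of axiom 4; it is valid on a frame exactly when R is transitive. Every such R is transitive, so valid.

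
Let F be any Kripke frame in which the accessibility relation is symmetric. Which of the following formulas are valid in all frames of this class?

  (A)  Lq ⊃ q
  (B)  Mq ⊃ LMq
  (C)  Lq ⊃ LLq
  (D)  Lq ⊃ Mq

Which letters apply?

(A) Lq ⊃ q is axiom T, which corresponds to reflexivity. Such an R need not be reflexive — not valid.
(B) Mq ⊃ LMq is axiom 5; it is valid on a frame exactly when R is euclidean. Such an R need not be euclidean, so not valid.
(C) Lq ⊃ LLq is axiom 4; it is valid on a frame exactly when R is transitive. Such an R need not be transitive, so not valid.
(D) Lq ⊃ Mq is axiom D; it is valid on a frame exactly when R is serial. Such an R need not be serial, so not valid.

none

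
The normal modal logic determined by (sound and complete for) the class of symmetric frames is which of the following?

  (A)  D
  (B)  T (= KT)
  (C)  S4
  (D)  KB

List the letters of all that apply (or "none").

D

(A) D is determined by the class of serial frames.
(B) T (= KT) is determined by the class of reflexive frames.
(C) S4 is determined by the class of reflexive and transitive frames.
(D) KB is determined by exactly this class.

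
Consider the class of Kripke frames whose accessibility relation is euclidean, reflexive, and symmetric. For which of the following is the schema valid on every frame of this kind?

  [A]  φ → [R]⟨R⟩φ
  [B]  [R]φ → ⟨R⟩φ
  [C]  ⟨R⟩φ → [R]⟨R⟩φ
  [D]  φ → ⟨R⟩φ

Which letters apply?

A, B, C, D

A relation that is euclidean, reflexive, and symmetric is also serial and transitive.
(A) φ → [R]⟨R⟩φ (axiom B) characterises the symmetric frames. Every such R is symmetric — valid.
(B) [R]φ → ⟨R⟩φ (axiom D) characterises the serial frames. Every such R is serial — valid.
(C) axiom 5: valid iff R is euclidean. Every such R is euclidean — valid.
(D) φ → ⟨R⟩φ is the dual of axiom T; it is valid on a frame exactly when R is reflexive. Every such R is reflexive, so valid.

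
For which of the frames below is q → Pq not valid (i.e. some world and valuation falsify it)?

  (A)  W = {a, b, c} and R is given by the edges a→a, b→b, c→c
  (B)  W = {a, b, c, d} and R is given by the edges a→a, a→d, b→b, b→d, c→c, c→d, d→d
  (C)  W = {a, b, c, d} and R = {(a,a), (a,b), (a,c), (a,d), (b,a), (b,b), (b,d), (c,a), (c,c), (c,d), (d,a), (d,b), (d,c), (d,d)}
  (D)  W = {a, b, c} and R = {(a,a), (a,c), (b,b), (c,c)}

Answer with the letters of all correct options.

none

The schema q → Pq is the dual of axiom T; it is valid on a frame iff R is reflexive.
(A) R is reflexive (each world relates to itself), so the schema is valid here.
(B) R is reflexive (each world relates to itself), so the schema is valid here.
(C) R is reflexive (each world relates to itself), so the schema is valid here.
(D) R is reflexive (each world relates to itself), so the schema is valid here.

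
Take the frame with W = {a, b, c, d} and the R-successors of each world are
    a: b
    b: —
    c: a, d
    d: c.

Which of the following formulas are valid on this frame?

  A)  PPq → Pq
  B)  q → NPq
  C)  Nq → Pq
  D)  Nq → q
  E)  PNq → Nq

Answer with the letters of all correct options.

R is not reflexive: not a R a.
R is not symmetric: a R b but not b R a.
R is not transitive: c R a and a R b but not c R b.
R is not euclidean: c R a and c R d but not a R d.
R is not serial: b has no R-successor.
(A) PPq → Pq is the dual of axiom 4; it is valid on a frame exactly when R is transitive. R is not transitive, so not valid.
(B) q → NPq is axiom B; it is valid on a frame exactly when R is symmetric. R is not symmetric, so not valid.
(C) Nq → Pq (axiom D) characterises the serial frames. R is not serial — not valid.
(D) axiom T: valid iff R is reflexive. R is not reflexive — not valid.
(E) PNq → Nq is the dual of axiom 5, which corresponds to the euclidean property. R is not euclidean — not valid.

none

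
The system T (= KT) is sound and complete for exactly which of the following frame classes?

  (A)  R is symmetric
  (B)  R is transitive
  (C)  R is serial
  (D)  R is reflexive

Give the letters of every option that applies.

D

(A) this class determines KB, not T (= KT).
(B) this class determines K4, not T (= KT).
(C) this class determines D, not T (= KT).
(D) T (= KT) is sound and complete for exactly this class.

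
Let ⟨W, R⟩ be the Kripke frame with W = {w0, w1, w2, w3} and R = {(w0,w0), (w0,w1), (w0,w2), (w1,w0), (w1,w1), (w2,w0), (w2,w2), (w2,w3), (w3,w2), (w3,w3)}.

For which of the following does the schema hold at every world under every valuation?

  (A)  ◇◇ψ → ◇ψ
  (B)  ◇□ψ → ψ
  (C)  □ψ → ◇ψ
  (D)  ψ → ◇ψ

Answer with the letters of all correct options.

B, C, D

R is reflexive: each world relates to itself.
R is symmetric: every R-edge is matched by its reverse.
R is not transitive: w0 R w2 and w2 R w3 but not w0 R w3.
R is serial: every world has an R-successor.
(A) ◇◇ψ → ◇ψ is the dual of axiom 4; it is valid on a frame exactly when R is transitive. R is not transitive, so not valid.
(B) the dual of axiom B: valid iff R is symmetric. R is symmetric — valid.
(C) □ψ → ◇ψ is axiom D; it is valid on a frame exactly when R is serial. R is serial, so valid.
(D) the dual of axiom T: valid iff R is reflexive. R is reflexive — valid.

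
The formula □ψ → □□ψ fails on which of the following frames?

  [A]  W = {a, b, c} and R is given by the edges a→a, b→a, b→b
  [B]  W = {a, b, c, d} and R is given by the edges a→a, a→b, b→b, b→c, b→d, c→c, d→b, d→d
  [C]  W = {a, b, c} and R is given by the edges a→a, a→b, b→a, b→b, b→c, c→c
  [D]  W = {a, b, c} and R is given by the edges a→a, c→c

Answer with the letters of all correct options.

B, C

The schema □ψ → □□ψ is axiom 4; it is valid on a frame iff R is transitive.
(A) R is transitive (R is closed under composition), so the schema is valid here.
(B) R is not transitive (a R b and b R c but not a R c), so the schema fails here.
(C) R is not transitive (a R b and b R c but not a R c), so the schema fails here.
(D) R is transitive (R is closed under composition), so the schema is valid here.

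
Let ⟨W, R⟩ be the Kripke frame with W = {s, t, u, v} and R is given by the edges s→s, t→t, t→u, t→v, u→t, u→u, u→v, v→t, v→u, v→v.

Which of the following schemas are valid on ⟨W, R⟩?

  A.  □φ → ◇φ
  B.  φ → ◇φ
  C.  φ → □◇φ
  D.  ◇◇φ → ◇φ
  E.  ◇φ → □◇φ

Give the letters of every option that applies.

R is reflexive: each world relates to itself.
R is symmetric: every R-edge is matched by its reverse.
R is transitive: R is closed under composition.
R is euclidean: any two R-successors of the same world are R-related.
R is serial: every world has an R-successor.
(A) □φ → ◇φ is axiom D, which corresponds to seriality. R is serial — valid.
(B) φ → ◇φ (the dual of axiom T) characterises the reflexive frames. R is reflexive — valid.
(C) axiom B: valid iff R is symmetric. R is symmetric — valid.
(D) ◇◇φ → ◇φ is the dual of axiom 4, which corresponds to transitivity. R is transitive — valid.
(E) ◇φ → □◇φ is axiom 5; it is valid on a frame exactly when R is euclidean. R is euclidean, so valid.

A, B, C, D, E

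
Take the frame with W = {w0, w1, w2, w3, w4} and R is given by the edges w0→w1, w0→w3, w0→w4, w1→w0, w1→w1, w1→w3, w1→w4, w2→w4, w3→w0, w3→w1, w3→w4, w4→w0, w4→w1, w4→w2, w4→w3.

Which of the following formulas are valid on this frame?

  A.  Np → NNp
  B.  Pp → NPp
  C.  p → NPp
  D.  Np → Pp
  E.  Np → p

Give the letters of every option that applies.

R is not reflexive: not w0 R w0.
R is symmetric: every R-edge is matched by its reverse.
R is not transitive: w0 R w1 and w1 R w0 but not w0 R w0.
R is not euclidean: w4 R w0 and w4 R w2 but not w0 R w2.
R is serial: every world has an R-successor.
(A) axiom 4: valid iff R is transitive. R is not transitive — not valid.
(B) Pp → NPp is axiom 5; it is valid on a frame exactly when R is euclidean. R is not euclidean, so not valid.
(C) p → NPp is axiom B; it is valid on a frame exactly when R is symmetric. R is symmetric, so valid.
(D) axiom D: valid iff R is serial. R is serial — valid.
(E) Np → p (axiom T) characterises the reflexive frames. R is not reflexive — not valid.

C, D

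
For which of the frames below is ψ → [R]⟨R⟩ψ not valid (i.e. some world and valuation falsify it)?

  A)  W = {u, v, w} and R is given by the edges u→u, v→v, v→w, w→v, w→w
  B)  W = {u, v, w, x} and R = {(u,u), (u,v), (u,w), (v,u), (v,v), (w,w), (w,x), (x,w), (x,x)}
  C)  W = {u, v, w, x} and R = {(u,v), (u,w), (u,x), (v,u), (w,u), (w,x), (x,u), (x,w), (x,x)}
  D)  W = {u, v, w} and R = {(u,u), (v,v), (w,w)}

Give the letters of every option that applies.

B

The schema ψ → [R]⟨R⟩ψ is axiom B; it is valid on a frame iff R is symmetric.
(A) R is symmetric (every R-edge is matched by its reverse), so the schema is valid here.
(B) R is not symmetric (u R w but not w R u), so the schema fails here.
(C) R is symmetric (every R-edge is matched by its reverse), so the schema is valid here.
(D) R is symmetric (every R-edge is matched by its reverse), so the schema is valid here.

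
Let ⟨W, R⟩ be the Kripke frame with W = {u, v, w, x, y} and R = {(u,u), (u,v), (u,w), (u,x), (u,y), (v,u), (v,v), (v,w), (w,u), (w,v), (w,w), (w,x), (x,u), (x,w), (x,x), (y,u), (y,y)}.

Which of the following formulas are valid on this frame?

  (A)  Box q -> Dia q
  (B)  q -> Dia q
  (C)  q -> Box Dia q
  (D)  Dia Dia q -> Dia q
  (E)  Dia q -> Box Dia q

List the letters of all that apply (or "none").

A, B, C

R is reflexive: each world relates to itself.
R is symmetric: every R-edge is matched by its reverse.
R is not transitive: v R u and u R x but not v R x.
R is not euclidean: u R v and u R x but not v R x.
R is serial: every world has an R-successor.
(A) Box q -> Dia q is axiom D, which corresponds to seriality. R is serial — valid.
(B) the dual of axiom T: valid iff R is reflexive. R is reflexive — valid.
(C) q -> Box Dia q (axiom B) characterises the symmetric frames. R is symmetric — valid.
(D) the dual of axiom 4: valid iff R is transitive. R is not transitive — not valid.
(E) Dia q -> Box Dia q is axiom 5, which corresponds to the euclidean property. R is not euclidean — not valid.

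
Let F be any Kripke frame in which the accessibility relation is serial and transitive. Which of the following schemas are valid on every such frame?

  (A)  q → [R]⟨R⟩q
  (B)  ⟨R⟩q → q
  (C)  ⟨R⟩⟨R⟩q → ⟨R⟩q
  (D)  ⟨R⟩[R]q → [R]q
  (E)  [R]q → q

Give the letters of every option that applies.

C

(A) q → [R]⟨R⟩q is axiom B, which corresponds to symmetry. Such an R need not be symmetric — not valid.
(B) ⟨R⟩q → q is valid only on frames where every R-edge is a self-loop. Such an R need not be a subset of the identity — not valid.
(C) ⟨R⟩⟨R⟩q → ⟨R⟩q is the dual of axiom 4, which corresponds to transitivity. Every such R is transitive — valid.
(D) ⟨R⟩[R]q → [R]q is the dual of axiom 5; it is valid on a frame exactly when R is euclidean. Such an R need not be euclidean, so not valid.
(E) axiom T: valid iff R is reflexive. Such an R need not be reflexive — not valid.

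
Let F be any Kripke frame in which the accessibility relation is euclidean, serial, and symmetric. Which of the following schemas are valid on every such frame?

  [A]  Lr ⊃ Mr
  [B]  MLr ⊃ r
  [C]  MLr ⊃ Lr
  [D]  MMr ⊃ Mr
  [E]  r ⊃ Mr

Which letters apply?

Serial, symmetric and euclidean together give transitive (from symmetry + euclidean) and then reflexive; the relation is an equivalence.
(A) Lr ⊃ Mr is axiom D, which corresponds to seriality. Every such R is serial — valid.
(B) MLr ⊃ r is the dual of axiom B; it is valid on a frame exactly when R is symmetric. Every such R is symmetric, so valid.
(C) MLr ⊃ Lr is the dual of axiom 5, which corresponds to the euclidean property. Every such R is euclidean — valid.
(D) MMr ⊃ Mr is the dual of axiom 4; it is valid on a frame exactly when R is transitive. Every such R is transitive, so valid.
(E) r ⊃ Mr (the dual of axiom T) characterises the reflexive frames. Every such R is reflexive — valid.

A, B, C, D, E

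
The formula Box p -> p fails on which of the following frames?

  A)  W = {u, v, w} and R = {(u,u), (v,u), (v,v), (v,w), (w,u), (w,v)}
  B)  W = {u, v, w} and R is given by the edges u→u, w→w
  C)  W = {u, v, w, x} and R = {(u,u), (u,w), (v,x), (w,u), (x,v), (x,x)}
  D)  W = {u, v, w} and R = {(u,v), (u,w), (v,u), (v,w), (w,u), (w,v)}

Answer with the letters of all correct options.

The schema Box p -> p is axiom T; it is valid on a frame iff R is reflexive.
(A) R is not reflexive (not w R w), so the schema fails here.
(B) R is not reflexive (not v R v), so the schema fails here.
(C) R is not reflexive (not v R v), so the schema fails here.
(D) R is not reflexive (not u R u), so the schema fails here.

A, B, C, D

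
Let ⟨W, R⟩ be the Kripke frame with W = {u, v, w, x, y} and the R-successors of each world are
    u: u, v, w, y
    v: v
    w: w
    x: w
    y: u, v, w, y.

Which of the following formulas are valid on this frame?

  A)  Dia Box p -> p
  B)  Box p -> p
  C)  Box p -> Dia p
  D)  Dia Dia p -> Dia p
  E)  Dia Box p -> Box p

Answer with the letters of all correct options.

R is not reflexive: not x R x.
R is not symmetric: u R v but not v R u.
R is transitive: R is closed under composition.
R is not euclidean: u R v and u R u but not v R u.
R is serial: every world has an R-successor.
(A) Dia Box p -> p is the dual of axiom B; it is valid on a frame exactly when R is symmetric. R is not symmetric, so not valid.
(B) Box p -> p is axiom T, which corresponds to reflexivity. R is not reflexive — not valid.
(C) Box p -> Dia p is axiom D; it is valid on a frame exactly when R is serial. R is serial, so valid.
(D) Dia Dia p -> Dia p is the dual of axiom 4, which corresponds to transitivity. R is transitive — valid.
(E) Dia Box p -> Box p is the dual of axiom 5, which corresponds to the euclidean property. R is not euclidean — not valid.

C, D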